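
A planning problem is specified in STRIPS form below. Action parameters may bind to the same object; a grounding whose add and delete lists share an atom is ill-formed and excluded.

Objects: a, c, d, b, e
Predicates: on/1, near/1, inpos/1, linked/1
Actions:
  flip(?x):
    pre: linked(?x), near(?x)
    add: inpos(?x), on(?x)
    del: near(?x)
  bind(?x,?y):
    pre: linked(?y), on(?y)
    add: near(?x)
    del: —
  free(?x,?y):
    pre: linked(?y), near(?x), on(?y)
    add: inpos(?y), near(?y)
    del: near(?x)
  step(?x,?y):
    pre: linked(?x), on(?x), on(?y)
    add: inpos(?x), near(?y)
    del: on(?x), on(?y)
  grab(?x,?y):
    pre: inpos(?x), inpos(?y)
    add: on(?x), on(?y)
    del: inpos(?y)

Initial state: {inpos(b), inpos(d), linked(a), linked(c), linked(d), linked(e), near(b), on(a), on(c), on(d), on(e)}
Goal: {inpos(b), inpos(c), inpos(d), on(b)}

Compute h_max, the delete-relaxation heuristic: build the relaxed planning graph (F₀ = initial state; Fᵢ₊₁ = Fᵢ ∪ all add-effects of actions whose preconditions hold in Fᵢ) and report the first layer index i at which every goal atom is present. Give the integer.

1

F0 = init (11 atoms)
F1 = F0 ∪ {inpos(a), inpos(c), inpos(e), near(a), near(c), near(d), near(e), on(b)}  (19 atoms)
goal ⊆ F1  ⇒  h_max = 1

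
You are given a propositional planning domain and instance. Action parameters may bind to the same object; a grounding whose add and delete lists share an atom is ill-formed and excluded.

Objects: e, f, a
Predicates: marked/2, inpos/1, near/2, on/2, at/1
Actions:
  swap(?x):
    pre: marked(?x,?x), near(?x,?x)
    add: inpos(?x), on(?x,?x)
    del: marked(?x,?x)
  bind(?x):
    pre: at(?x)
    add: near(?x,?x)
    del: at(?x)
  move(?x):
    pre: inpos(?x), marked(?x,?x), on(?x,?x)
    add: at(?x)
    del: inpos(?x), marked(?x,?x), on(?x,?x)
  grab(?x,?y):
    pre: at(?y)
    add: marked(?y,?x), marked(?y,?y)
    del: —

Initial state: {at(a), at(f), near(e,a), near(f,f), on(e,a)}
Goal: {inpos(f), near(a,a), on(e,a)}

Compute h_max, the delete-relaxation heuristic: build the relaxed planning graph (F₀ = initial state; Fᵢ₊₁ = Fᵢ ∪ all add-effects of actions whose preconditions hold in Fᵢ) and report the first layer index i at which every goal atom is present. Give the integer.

F0 = init (5 atoms)
F1 = F0 ∪ {marked(a,a), marked(a,e), marked(a,f), marked(f,a), marked(f,e), marked(f,f), near(a,a)}  (12 atoms)
F2 = F1 ∪ {inpos(a), inpos(f), on(a,a), on(f,f)}  (16 atoms)
goal ⊆ F2  ⇒  h_max = 2

2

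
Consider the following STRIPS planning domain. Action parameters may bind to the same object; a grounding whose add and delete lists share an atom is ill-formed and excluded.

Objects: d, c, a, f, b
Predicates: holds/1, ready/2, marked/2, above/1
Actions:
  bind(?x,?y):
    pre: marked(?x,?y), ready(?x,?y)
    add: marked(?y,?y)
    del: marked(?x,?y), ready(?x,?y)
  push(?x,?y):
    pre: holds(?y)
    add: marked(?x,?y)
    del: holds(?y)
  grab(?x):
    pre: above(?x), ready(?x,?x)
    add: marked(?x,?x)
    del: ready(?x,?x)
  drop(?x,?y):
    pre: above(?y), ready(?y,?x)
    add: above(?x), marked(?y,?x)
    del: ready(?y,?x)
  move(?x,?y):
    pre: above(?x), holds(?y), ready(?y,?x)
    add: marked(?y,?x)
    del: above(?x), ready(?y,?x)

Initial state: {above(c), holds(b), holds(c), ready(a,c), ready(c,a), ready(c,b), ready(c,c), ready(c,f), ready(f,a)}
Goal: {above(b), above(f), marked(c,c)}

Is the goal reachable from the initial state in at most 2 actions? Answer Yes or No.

No

1. push(c,c)  →  {above(c), holds(b), marked(c,c), ready(a,c), ready(c,a), ready(c,b), ready(c,c), ready(c,f), ready(f,a)}
2. drop(f,c)  →  {above(c), above(f), holds(b), marked(c,c), marked(c,f), ready(a,c), ready(c,a), ready(c,b), ready(c,c), ready(f,a)}
3. drop(b,c)  →  {above(b), above(c), above(f), holds(b), marked(c,b), marked(c,c), marked(c,f), ready(a,c), ready(c,a), ready(c,c), ready(f,a)}
optimal plan length = 3; 3 > 2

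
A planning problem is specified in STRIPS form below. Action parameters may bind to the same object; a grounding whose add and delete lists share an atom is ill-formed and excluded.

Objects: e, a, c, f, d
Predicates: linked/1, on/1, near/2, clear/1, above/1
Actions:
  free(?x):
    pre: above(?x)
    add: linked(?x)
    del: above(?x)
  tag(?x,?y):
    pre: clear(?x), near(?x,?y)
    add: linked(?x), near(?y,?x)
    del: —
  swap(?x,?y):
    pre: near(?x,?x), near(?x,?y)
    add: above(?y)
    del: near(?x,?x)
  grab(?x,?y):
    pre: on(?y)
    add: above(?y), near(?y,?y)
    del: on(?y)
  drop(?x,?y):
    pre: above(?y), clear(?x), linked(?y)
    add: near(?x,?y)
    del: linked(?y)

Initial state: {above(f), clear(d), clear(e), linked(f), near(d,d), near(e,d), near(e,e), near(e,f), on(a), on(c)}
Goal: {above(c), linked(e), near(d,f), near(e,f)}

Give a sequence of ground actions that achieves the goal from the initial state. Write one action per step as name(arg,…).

1. tag(e,e)  →  {above(f), clear(d), clear(e), linked(e), linked(f), near(d,d), near(e,d), near(e,e), near(e,f), on(a), on(c)}
2. grab(e,c)  →  {above(c), above(f), clear(d), clear(e), linked(e), linked(f), near(c,c), near(d,d), near(e,d), near(e,e), near(e,f), on(a)}
3. drop(d,f)  →  {above(c), above(f), clear(d), clear(e), linked(e), near(c,c), near(d,d), near(d,f), near(e,d), near(e,e), near(e,f), on(a)}

tag(e,e); grab(e,c); drop(d,f)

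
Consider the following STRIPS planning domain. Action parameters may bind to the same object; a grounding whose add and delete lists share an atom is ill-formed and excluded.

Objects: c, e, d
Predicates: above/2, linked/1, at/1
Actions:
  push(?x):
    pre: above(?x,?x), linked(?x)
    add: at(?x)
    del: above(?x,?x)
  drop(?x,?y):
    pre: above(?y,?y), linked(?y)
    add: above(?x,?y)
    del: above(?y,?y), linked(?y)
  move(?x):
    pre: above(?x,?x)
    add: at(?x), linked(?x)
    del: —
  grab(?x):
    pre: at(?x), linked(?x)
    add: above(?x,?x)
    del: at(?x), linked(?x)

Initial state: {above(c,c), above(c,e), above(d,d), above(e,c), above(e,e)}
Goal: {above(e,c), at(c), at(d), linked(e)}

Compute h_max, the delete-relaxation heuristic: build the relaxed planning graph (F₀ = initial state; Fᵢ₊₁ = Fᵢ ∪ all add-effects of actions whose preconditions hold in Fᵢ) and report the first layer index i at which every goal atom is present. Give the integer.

1

F0 = init (5 atoms)
F1 = F0 ∪ {at(c), at(d), at(e), linked(c), linked(d), linked(e)}  (11 atoms)
goal ⊆ F1  ⇒  h_max = 1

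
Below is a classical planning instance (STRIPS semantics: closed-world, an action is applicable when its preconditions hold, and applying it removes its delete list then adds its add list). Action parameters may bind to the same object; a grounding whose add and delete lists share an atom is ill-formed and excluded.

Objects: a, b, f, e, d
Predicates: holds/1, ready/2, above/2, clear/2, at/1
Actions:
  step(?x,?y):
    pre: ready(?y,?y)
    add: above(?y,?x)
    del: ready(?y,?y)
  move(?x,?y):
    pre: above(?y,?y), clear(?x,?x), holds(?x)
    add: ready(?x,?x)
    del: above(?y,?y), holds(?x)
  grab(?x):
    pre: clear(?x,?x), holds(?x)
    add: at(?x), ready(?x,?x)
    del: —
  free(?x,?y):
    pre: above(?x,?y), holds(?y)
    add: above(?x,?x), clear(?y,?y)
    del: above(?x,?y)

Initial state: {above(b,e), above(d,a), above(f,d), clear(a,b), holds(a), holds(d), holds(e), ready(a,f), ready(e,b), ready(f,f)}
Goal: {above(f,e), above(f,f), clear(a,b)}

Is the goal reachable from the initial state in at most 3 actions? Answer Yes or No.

1. step(e,f)  →  {above(b,e), above(d,a), above(f,d), above(f,e), clear(a,b), holds(a), holds(d), holds(e), ready(a,f), ready(e,b)}
2. free(f,d)  →  {above(b,e), above(d,a), above(f,e), above(f,f), clear(a,b), clear(d,d), holds(a), holds(d), holds(e), ready(a,f), ready(e,b)}
optimal plan length = 2; 2 ≤ 3

Yes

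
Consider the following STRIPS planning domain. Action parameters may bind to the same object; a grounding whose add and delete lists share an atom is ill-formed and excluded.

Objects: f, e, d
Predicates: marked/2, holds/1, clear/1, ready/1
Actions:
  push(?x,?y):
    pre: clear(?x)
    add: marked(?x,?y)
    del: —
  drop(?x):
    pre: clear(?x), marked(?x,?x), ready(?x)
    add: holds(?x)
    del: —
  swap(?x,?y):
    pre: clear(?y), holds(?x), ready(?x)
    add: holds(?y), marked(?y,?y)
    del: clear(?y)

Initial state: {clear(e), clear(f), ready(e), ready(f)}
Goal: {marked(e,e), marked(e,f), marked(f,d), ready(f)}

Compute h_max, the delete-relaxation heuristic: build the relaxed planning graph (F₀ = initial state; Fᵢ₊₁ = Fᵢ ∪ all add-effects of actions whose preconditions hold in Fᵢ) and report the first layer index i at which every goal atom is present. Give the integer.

F0 = init (4 atoms)
F1 = F0 ∪ {marked(e,d), marked(e,e), marked(e,f), marked(f,d), marked(f,e), marked(f,f)}  (10 atoms)
goal ⊆ F1  ⇒  h_max = 1

1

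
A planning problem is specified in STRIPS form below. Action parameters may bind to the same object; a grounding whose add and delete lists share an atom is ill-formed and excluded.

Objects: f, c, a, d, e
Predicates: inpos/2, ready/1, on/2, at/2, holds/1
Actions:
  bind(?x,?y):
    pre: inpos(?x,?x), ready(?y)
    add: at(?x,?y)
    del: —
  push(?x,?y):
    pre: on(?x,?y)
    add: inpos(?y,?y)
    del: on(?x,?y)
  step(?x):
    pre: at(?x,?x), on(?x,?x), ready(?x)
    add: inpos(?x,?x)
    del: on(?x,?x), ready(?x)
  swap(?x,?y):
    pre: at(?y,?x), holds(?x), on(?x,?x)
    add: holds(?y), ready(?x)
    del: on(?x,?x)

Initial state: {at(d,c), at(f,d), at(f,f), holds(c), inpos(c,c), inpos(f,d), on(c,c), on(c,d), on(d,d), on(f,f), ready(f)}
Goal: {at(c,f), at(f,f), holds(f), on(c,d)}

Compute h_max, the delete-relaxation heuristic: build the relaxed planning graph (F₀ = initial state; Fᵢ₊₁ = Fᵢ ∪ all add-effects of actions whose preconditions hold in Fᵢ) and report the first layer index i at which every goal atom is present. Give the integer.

2

F0 = init (11 atoms)
F1 = F0 ∪ {at(c,f), holds(d), inpos(d,d), inpos(f,f), ready(c)}  (16 atoms)
F2 = F1 ∪ {at(c,c), at(d,f), at(f,c), holds(f), ready(d)}  (21 atoms)
goal ⊆ F2  ⇒  h_max = 2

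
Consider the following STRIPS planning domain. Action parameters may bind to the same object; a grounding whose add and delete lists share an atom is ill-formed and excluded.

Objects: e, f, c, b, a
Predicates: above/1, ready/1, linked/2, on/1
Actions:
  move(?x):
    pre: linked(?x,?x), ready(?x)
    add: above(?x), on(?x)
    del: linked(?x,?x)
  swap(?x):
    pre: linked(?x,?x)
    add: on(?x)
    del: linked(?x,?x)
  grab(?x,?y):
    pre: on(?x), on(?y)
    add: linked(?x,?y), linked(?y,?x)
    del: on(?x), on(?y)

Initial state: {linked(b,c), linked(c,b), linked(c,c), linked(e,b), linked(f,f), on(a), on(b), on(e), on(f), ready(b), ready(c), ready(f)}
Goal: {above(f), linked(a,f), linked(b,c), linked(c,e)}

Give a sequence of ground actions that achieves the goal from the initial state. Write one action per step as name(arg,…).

1. move(f)  →  {above(f), linked(b,c), linked(c,b), linked(c,c), linked(e,b), on(a), on(b), on(e), on(f), ready(b), ready(c), ready(f)}
2. move(c)  →  {above(c), above(f), linked(b,c), linked(c,b), linked(e,b), on(a), on(b), on(c), on(e), on(f), ready(b), ready(c), ready(f)}
3. grab(e,c)  →  {above(c), above(f), linked(b,c), linked(c,b), linked(c,e), linked(e,b), linked(e,c), on(a), on(b), on(f), ready(b), ready(c), ready(f)}
4. grab(f,a)  →  {above(c), above(f), linked(a,f), linked(b,c), linked(c,b), linked(c,e), linked(e,b), linked(e,c), linked(f,a), on(b), ready(b), ready(c), ready(f)}

move(f); move(c); grab(e,c); grab(f,a)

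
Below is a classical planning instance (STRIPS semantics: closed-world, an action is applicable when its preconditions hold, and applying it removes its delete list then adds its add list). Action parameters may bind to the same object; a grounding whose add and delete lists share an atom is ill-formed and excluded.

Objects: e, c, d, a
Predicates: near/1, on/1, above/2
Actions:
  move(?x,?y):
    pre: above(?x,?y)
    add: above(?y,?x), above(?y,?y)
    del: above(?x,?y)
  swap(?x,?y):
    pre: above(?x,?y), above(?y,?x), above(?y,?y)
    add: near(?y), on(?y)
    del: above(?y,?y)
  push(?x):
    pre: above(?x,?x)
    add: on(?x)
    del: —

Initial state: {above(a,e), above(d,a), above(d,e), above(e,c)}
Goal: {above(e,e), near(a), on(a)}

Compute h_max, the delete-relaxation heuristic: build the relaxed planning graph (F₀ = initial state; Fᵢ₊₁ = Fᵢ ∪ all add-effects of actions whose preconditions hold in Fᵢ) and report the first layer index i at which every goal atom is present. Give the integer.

2

F0 = init (4 atoms)
F1 = F0 ∪ {above(a,a), above(a,d), above(c,c), above(c,e), above(e,a), above(e,d), above(e,e)}  (11 atoms)
F2 = F1 ∪ {above(d,d), near(a), near(c), near(e), on(a), on(c), on(e)}  (18 atoms)
goal ⊆ F2  ⇒  h_max = 2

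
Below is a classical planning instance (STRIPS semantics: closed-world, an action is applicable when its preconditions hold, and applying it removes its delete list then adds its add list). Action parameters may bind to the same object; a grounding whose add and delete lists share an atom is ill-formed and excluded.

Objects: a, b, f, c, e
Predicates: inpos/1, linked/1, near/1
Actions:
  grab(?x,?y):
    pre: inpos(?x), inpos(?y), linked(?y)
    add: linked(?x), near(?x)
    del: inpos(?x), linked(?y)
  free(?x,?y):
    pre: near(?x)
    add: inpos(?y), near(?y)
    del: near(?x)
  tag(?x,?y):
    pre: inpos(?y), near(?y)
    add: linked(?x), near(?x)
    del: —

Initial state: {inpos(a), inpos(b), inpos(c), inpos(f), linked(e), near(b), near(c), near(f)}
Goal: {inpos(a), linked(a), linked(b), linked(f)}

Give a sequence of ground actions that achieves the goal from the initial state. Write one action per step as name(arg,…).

tag(a,b); tag(b,a); tag(f,a)

1. tag(a,b)  →  {inpos(a), inpos(b), inpos(c), inpos(f), linked(a), linked(e), near(a), near(b), near(c), near(f)}
2. tag(b,a)  →  {inpos(a), inpos(b), inpos(c), inpos(f), linked(a), linked(b), linked(e), near(a), near(b), near(c), near(f)}
3. tag(f,a)  →  {inpos(a), inpos(b), inpos(c), inpos(f), linked(a), linked(b), linked(e), linked(f), near(a), near(b), near(c), near(f)}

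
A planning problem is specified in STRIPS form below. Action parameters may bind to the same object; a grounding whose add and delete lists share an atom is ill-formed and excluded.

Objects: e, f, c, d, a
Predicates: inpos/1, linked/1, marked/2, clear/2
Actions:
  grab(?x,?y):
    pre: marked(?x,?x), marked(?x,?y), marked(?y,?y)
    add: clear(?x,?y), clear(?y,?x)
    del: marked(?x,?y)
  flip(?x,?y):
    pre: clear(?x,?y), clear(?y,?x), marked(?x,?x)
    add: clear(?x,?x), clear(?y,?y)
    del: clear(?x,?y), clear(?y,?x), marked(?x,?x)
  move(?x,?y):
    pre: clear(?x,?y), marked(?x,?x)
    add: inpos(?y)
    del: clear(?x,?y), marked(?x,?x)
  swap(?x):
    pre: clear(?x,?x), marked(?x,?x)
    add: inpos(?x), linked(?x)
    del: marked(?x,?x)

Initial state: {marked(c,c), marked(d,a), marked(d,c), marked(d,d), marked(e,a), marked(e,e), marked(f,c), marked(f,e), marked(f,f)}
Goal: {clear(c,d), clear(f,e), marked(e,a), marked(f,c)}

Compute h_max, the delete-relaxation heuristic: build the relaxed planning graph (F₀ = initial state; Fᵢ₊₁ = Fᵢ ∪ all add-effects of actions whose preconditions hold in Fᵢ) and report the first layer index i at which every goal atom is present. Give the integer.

1

F0 = init (9 atoms)
F1 = F0 ∪ {clear(c,c), clear(c,d), clear(c,f), clear(d,c), clear(d,d), clear(e,e), clear(e,f), clear(f,c), clear(f,e), clear(f,f)}  (19 atoms)
goal ⊆ F1  ⇒  h_max = 1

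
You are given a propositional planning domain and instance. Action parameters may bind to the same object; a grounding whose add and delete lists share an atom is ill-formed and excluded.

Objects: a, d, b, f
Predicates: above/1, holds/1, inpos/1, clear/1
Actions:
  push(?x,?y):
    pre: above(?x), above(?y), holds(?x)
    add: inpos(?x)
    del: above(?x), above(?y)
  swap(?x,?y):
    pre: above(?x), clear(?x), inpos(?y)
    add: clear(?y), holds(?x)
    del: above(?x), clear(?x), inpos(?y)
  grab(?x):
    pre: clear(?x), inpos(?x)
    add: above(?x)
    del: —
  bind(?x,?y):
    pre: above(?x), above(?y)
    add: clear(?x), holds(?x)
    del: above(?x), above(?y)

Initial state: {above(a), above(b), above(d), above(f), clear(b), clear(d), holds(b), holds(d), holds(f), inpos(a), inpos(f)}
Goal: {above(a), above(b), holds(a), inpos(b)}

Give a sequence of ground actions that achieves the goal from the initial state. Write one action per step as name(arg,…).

push(b,d); grab(b); bind(a,a); grab(a)

1. push(b,d)  →  {above(a), above(f), clear(b), clear(d), holds(b), holds(d), holds(f), inpos(a), inpos(b), inpos(f)}
2. grab(b)  →  {above(a), above(b), above(f), clear(b), clear(d), holds(b), holds(d), holds(f), inpos(a), inpos(b), inpos(f)}
3. bind(a,a)  →  {above(b), above(f), clear(a), clear(b), clear(d), holds(a), holds(b), holds(d), holds(f), inpos(a), inpos(b), inpos(f)}
4. grab(a)  →  {above(a), above(b), above(f), clear(a), clear(b), clear(d), holds(a), holds(b), holds(d), holds(f), inpos(a), inpos(b), inpos(f)}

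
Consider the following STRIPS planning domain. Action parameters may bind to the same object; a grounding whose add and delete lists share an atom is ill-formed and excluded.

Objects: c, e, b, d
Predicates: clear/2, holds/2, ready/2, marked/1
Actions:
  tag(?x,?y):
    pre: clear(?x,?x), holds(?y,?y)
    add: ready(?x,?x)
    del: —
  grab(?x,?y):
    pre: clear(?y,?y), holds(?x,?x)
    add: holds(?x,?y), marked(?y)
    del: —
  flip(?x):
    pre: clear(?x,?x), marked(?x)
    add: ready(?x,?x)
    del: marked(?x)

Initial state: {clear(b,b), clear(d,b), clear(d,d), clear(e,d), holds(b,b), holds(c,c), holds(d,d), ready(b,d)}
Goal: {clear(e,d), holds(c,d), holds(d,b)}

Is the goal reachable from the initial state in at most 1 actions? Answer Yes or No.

No

1. grab(c,d)  →  {clear(b,b), clear(d,b), clear(d,d), clear(e,d), holds(b,b), holds(c,c), holds(c,d), holds(d,d), marked(d), ready(b,d)}
2. grab(d,b)  →  {clear(b,b), clear(d,b), clear(d,d), clear(e,d), holds(b,b), holds(c,c), holds(c,d), holds(d,b), holds(d,d), marked(b), marked(d), ready(b,d)}
optimal plan length = 2; 2 > 1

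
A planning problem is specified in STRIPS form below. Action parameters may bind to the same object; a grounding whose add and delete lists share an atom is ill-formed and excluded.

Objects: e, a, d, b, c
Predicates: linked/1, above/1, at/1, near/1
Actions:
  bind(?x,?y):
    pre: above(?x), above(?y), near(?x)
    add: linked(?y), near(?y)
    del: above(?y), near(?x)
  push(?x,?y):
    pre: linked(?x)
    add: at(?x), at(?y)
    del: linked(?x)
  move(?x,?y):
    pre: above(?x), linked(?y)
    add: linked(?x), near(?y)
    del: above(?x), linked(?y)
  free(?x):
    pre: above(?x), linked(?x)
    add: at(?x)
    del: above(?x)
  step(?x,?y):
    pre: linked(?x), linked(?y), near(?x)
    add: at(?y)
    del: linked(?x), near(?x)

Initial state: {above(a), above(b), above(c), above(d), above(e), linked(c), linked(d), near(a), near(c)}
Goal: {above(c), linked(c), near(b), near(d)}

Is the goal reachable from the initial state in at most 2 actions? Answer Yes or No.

1. bind(a,d)  →  {above(a), above(b), above(c), above(e), linked(c), linked(d), near(c), near(d)}
2. bind(c,b)  →  {above(a), above(c), above(e), linked(b), linked(c), linked(d), near(b), near(d)}
optimal plan length = 2; 2 ≤ 2

Yes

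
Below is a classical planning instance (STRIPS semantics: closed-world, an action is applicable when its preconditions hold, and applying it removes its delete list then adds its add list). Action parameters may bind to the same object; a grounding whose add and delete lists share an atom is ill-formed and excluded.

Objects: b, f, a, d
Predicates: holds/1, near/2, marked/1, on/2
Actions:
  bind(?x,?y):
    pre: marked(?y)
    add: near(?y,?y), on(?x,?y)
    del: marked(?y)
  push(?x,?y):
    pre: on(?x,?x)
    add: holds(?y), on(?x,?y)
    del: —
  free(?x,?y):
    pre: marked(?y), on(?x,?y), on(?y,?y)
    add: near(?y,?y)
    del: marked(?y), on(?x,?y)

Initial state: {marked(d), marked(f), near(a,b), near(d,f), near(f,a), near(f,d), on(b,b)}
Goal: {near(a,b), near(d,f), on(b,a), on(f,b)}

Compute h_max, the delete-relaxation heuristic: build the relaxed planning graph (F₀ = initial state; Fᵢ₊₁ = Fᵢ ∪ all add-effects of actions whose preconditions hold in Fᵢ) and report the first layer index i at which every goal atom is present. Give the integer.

2

F0 = init (7 atoms)
F1 = F0 ∪ {holds(a), holds(b), holds(d), holds(f), near(d,d), near(f,f), on(a,d), on(a,f), on(b,a), on(b,d), on(b,f), on(d,d), on(d,f), on(f,d), on(f,f)}  (22 atoms)
F2 = F1 ∪ {on(d,a), on(d,b), on(f,a), on(f,b)}  (26 atoms)
goal ⊆ F2  ⇒  h_max = 2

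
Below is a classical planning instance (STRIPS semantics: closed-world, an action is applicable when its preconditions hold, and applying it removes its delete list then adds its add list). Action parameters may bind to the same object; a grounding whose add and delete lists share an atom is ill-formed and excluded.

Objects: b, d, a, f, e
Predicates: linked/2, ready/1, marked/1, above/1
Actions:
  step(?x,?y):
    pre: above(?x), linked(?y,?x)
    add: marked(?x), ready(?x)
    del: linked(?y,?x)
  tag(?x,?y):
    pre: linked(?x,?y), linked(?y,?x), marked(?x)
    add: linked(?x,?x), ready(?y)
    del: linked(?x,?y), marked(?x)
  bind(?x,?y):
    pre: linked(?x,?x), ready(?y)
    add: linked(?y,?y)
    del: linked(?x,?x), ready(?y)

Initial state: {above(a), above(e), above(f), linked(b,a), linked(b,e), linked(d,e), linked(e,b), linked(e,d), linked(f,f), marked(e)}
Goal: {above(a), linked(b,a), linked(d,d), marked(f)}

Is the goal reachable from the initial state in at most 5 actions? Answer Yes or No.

1. step(f,f)  →  {above(a), above(e), above(f), linked(b,a), linked(b,e), linked(d,e), linked(e,b), linked(e,d), marked(e), marked(f), ready(f)}
2. tag(e,d)  →  {above(a), above(e), above(f), linked(b,a), linked(b,e), linked(d,e), linked(e,b), linked(e,e), marked(f), ready(d), ready(f)}
3. bind(e,d)  →  {above(a), above(e), above(f), linked(b,a), linked(b,e), linked(d,d), linked(d,e), linked(e,b), marked(f), ready(f)}
optimal plan length = 3; 3 ≤ 5

Yes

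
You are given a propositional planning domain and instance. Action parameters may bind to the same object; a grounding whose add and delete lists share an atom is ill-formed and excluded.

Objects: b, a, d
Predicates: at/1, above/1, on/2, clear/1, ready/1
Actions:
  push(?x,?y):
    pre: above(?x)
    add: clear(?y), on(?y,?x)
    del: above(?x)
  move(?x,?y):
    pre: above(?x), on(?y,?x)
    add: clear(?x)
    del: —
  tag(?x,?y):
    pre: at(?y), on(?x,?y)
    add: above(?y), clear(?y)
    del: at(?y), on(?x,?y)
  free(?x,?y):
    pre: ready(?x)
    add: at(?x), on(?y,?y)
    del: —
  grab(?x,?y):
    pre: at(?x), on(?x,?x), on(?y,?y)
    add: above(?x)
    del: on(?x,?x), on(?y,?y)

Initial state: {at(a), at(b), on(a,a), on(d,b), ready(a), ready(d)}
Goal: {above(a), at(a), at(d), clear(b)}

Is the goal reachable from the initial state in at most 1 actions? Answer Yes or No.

1. tag(d,b)  →  {above(b), at(a), clear(b), on(a,a), ready(a), ready(d)}
2. free(d,b)  →  {above(b), at(a), at(d), clear(b), on(a,a), on(b,b), ready(a), ready(d)}
3. grab(a,b)  →  {above(a), above(b), at(a), at(d), clear(b), ready(a), ready(d)}
optimal plan length = 3; 3 > 1

No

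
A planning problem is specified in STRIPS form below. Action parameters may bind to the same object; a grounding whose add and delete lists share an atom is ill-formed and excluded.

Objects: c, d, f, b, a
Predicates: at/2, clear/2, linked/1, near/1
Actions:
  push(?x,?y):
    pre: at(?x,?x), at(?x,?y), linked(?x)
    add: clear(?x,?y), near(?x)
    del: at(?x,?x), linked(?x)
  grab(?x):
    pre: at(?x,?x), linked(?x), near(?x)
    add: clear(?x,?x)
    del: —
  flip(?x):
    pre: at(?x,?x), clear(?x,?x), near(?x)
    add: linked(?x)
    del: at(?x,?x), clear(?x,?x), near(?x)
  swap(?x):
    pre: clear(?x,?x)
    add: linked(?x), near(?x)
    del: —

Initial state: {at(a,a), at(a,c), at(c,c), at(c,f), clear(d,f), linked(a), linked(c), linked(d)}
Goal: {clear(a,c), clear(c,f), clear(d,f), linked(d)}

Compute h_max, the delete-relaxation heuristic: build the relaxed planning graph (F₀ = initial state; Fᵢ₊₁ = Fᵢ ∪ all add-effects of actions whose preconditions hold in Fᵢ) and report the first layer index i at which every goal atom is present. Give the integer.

F0 = init (8 atoms)
F1 = F0 ∪ {clear(a,a), clear(a,c), clear(c,c), clear(c,f), near(a), near(c)}  (14 atoms)
goal ⊆ F1  ⇒  h_max = 1

1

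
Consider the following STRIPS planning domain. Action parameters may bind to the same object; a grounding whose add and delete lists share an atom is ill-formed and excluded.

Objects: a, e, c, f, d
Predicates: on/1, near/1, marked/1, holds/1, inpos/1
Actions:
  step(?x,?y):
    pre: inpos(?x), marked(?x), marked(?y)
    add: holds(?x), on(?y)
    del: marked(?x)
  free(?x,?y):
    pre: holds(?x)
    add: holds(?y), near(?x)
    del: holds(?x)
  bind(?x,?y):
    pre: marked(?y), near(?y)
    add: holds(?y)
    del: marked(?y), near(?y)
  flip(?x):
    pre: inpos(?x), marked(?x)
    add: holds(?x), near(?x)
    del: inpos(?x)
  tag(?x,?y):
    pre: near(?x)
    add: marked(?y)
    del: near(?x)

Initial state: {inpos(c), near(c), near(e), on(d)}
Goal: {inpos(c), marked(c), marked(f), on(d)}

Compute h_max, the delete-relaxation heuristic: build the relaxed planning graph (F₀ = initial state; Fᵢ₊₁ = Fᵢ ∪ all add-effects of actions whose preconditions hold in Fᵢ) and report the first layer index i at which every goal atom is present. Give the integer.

F0 = init (4 atoms)
F1 = F0 ∪ {marked(a), marked(c), marked(d), marked(e), marked(f)}  (9 atoms)
goal ⊆ F1  ⇒  h_max = 1

1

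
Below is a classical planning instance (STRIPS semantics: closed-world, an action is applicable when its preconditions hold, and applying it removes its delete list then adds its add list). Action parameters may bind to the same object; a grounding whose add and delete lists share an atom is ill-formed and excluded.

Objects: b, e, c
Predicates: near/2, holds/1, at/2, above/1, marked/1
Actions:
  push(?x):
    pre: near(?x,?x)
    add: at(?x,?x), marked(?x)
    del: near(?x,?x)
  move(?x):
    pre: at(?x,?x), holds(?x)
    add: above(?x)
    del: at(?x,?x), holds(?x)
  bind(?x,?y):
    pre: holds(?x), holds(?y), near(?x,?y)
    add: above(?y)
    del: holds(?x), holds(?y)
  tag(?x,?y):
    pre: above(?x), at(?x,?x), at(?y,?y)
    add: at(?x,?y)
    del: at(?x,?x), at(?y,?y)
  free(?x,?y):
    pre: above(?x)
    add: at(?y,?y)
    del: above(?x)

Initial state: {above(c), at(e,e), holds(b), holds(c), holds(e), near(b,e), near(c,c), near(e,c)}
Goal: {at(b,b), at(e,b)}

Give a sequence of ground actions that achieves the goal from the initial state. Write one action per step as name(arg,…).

bind(b,e); free(c,b); tag(e,b); free(e,b)

1. bind(b,e)  →  {above(c), above(e), at(e,e), holds(c), near(b,e), near(c,c), near(e,c)}
2. free(c,b)  →  {above(e), at(b,b), at(e,e), holds(c), near(b,e), near(c,c), near(e,c)}
3. tag(e,b)  →  {above(e), at(e,b), holds(c), near(b,e), near(c,c), near(e,c)}
4. free(e,b)  →  {at(b,b), at(e,b), holds(c), near(b,e), near(c,c), near(e,c)}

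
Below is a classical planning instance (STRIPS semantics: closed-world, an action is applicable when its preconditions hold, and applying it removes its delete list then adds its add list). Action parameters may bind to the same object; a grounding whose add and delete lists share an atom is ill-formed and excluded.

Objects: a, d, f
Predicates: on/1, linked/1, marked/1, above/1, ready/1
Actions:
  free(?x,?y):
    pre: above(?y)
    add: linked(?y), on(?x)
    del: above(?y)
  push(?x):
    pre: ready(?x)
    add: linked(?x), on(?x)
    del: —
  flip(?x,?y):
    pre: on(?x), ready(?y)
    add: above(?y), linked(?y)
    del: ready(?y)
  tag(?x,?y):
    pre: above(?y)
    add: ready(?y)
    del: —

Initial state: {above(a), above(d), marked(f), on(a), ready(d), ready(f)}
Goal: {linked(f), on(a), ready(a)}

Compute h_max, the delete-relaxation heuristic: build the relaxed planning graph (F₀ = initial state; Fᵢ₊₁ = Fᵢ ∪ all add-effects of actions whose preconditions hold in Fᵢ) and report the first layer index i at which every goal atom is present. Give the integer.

1

F0 = init (6 atoms)
F1 = F0 ∪ {above(f), linked(a), linked(d), linked(f), on(d), on(f), ready(a)}  (13 atoms)
goal ⊆ F1  ⇒  h_max = 1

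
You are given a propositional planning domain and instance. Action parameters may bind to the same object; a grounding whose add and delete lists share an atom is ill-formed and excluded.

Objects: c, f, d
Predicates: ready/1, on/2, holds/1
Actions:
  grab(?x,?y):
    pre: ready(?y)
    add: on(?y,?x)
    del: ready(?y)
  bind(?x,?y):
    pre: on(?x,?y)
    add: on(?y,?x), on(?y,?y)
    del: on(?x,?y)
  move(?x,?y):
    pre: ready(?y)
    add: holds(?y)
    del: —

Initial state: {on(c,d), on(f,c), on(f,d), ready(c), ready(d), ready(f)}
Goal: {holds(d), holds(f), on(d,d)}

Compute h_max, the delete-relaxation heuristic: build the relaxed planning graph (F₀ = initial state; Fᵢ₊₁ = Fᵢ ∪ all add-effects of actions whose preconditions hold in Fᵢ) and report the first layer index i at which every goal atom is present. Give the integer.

1

F0 = init (6 atoms)
F1 = F0 ∪ {holds(c), holds(d), holds(f), on(c,c), on(c,f), on(d,c), on(d,d), on(d,f), on(f,f)}  (15 atoms)
goal ⊆ F1  ⇒  h_max = 1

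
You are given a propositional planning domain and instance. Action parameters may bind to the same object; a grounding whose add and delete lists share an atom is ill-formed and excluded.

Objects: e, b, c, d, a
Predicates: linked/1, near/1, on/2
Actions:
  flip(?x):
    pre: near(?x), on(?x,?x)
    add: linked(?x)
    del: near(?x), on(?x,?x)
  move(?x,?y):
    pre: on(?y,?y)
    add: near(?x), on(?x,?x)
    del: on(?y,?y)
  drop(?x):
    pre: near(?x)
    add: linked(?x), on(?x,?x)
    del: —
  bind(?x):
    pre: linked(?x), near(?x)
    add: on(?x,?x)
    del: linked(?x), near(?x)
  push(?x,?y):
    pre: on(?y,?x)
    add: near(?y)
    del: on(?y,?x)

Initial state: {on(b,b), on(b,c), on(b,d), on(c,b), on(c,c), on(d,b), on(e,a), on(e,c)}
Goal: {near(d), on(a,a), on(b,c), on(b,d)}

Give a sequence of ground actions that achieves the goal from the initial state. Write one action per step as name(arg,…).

1. move(d,b)  →  {near(d), on(b,c), on(b,d), on(c,b), on(c,c), on(d,b), on(d,d), on(e,a), on(e,c)}
2. move(a,c)  →  {near(a), near(d), on(a,a), on(b,c), on(b,d), on(c,b), on(d,b), on(d,d), on(e,a), on(e,c)}

move(d,b); move(a,c)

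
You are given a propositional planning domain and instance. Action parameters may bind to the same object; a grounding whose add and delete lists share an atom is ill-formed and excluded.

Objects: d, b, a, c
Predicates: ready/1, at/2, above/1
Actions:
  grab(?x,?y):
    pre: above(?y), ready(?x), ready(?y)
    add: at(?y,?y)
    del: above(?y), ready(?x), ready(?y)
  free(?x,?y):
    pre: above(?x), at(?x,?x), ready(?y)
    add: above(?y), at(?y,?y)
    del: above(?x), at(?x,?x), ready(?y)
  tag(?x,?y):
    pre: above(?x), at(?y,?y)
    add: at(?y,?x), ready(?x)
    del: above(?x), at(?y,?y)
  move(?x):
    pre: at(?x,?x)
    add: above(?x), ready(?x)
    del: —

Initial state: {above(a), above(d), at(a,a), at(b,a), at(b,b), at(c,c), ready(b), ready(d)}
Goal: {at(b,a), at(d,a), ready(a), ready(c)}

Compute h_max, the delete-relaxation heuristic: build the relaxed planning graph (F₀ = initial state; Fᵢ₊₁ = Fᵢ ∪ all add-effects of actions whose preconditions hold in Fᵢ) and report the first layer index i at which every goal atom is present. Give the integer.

2

F0 = init (8 atoms)
F1 = F0 ∪ {above(b), above(c), at(a,d), at(b,d), at(c,a), at(c,d), at(d,d), ready(a), ready(c)}  (17 atoms)
F2 = F1 ∪ {at(a,b), at(a,c), at(b,c), at(c,b), at(d,a), at(d,b), at(d,c)}  (24 atoms)
goal ⊆ F2  ⇒  h_max = 2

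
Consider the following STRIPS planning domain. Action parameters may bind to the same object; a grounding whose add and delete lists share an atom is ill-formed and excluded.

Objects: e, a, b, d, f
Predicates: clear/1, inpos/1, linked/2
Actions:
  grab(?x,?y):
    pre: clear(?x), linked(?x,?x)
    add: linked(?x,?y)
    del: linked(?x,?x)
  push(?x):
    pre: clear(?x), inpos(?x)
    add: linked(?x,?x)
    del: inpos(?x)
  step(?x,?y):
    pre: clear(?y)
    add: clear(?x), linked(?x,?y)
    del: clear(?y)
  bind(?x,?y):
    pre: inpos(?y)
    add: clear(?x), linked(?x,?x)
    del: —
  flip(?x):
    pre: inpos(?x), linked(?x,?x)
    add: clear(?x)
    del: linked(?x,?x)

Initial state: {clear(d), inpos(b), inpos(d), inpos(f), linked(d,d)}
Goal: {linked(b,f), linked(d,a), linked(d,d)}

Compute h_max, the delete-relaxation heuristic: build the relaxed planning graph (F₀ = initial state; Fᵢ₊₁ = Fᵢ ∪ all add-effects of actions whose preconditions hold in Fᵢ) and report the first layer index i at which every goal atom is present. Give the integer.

F0 = init (5 atoms)
F1 = F0 ∪ {clear(a), clear(b), clear(e), clear(f), linked(a,a), linked(a,d), linked(b,b), linked(b,d), linked(d,a), linked(d,b), linked(d,e), linked(d,f), linked(e,d), linked(e,e), linked(f,d), linked(f,f)}  (21 atoms)
F2 = F1 ∪ {linked(a,b), linked(a,e), linked(a,f), linked(b,a), linked(b,e), linked(b,f), linked(e,a), linked(e,b), linked(e,f), linked(f,a), linked(f,b), linked(f,e)}  (33 atoms)
goal ⊆ F2  ⇒  h_max = 2

2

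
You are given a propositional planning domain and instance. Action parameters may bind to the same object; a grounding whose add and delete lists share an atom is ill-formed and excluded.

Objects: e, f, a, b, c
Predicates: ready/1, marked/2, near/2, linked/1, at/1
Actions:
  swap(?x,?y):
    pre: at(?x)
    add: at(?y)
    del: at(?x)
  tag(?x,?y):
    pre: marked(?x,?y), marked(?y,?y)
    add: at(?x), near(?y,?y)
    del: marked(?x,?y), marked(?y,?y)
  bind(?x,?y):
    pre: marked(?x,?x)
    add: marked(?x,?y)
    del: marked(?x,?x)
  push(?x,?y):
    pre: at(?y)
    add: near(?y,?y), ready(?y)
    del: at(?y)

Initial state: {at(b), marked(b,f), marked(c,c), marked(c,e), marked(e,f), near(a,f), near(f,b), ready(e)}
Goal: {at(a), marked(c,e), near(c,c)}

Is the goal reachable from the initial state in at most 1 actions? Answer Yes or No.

No

1. swap(b,a)  →  {at(a), marked(b,f), marked(c,c), marked(c,e), marked(e,f), near(a,f), near(f,b), ready(e)}
2. tag(c,c)  →  {at(a), at(c), marked(b,f), marked(c,e), marked(e,f), near(a,f), near(c,c), near(f,b), ready(e)}
optimal plan length = 2; 2 > 1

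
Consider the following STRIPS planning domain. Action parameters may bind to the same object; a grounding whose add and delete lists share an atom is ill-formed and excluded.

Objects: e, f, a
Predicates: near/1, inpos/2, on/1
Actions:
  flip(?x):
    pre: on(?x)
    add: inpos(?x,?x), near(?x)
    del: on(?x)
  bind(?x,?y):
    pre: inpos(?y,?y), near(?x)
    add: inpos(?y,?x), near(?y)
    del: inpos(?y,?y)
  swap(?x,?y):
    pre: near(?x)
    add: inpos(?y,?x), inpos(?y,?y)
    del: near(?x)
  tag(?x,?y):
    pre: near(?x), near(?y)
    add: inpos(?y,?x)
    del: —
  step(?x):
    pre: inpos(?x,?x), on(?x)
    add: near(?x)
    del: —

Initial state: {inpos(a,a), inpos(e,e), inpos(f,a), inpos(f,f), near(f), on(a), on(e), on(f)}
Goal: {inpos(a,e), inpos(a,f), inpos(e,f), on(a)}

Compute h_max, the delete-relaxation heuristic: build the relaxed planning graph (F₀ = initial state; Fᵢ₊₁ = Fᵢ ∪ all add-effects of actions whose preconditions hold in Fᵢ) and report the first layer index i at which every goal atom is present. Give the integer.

2

F0 = init (8 atoms)
F1 = F0 ∪ {inpos(a,f), inpos(e,f), near(a), near(e)}  (12 atoms)
F2 = F1 ∪ {inpos(a,e), inpos(e,a), inpos(f,e)}  (15 atoms)
goal ⊆ F2  ⇒  h_max = 2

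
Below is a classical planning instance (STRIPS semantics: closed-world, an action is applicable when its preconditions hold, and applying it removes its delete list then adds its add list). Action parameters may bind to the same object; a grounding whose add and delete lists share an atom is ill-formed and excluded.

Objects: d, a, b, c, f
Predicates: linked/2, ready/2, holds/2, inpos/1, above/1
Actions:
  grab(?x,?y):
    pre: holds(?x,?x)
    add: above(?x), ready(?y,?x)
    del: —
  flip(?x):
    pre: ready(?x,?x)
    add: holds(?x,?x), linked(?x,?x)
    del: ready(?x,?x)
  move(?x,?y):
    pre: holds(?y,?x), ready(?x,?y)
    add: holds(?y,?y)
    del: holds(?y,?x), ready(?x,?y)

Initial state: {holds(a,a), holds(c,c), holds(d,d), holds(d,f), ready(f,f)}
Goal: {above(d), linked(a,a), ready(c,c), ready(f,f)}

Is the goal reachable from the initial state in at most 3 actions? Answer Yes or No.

1. grab(d,d)  →  {above(d), holds(a,a), holds(c,c), holds(d,d), holds(d,f), ready(d,d), ready(f,f)}
2. grab(a,a)  →  {above(a), above(d), holds(a,a), holds(c,c), holds(d,d), holds(d,f), ready(a,a), ready(d,d), ready(f,f)}
3. grab(c,c)  →  {above(a), above(c), above(d), holds(a,a), holds(c,c), holds(d,d), holds(d,f), ready(a,a), ready(c,c), ready(d,d), ready(f,f)}
4. flip(a)  →  {above(a), above(c), above(d), holds(a,a), holds(c,c), holds(d,d), holds(d,f), linked(a,a), ready(c,c), ready(d,d), ready(f,f)}
optimal plan length = 4; 4 > 3

No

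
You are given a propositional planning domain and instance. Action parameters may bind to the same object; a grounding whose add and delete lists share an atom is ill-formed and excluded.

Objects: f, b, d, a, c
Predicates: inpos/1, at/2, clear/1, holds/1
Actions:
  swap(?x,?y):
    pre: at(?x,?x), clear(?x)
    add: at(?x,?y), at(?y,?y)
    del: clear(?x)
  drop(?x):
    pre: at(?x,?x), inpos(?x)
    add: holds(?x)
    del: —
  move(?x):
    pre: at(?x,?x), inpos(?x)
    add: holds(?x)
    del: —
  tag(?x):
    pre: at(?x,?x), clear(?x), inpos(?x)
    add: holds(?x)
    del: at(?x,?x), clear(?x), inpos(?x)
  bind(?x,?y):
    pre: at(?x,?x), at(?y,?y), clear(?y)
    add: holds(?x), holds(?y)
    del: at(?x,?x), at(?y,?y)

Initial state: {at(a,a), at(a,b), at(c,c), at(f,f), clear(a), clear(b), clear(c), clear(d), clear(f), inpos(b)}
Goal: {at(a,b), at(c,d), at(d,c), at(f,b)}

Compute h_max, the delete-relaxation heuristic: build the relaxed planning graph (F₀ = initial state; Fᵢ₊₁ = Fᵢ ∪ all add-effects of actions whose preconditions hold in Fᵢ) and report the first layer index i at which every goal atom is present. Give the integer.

2

F0 = init (10 atoms)
F1 = F0 ∪ {at(a,c), at(a,d), at(a,f), at(b,b), at(c,a), at(c,b), at(c,d), at(c,f), at(d,d), at(f,a), at(f,b), at(f,c), at(f,d), holds(a), holds(c), holds(f)}  (26 atoms)
F2 = F1 ∪ {at(b,a), at(b,c), at(b,d), at(b,f), at(d,a), at(d,b), at(d,c), at(d,f), holds(b), holds(d)}  (36 atoms)
goal ⊆ F2  ⇒  h_max = 2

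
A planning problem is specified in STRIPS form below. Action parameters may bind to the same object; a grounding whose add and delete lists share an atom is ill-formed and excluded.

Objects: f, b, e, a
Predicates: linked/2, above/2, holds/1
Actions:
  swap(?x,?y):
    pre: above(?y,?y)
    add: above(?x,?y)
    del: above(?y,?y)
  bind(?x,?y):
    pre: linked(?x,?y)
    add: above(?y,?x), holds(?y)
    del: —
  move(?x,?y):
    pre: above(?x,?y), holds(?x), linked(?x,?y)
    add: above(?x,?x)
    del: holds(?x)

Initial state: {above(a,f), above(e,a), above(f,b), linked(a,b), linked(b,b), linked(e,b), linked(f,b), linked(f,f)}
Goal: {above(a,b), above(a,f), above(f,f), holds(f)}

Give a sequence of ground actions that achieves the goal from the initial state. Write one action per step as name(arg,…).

bind(f,f); bind(b,b); swap(a,b)

1. bind(f,f)  →  {above(a,f), above(e,a), above(f,b), above(f,f), holds(f), linked(a,b), linked(b,b), linked(e,b), linked(f,b), linked(f,f)}
2. bind(b,b)  →  {above(a,f), above(b,b), above(e,a), above(f,b), above(f,f), holds(b), holds(f), linked(a,b), linked(b,b), linked(e,b), linked(f,b), linked(f,f)}
3. swap(a,b)  →  {above(a,b), above(a,f), above(e,a), above(f,b), above(f,f), holds(b), holds(f), linked(a,b), linked(b,b), linked(e,b), linked(f,b), linked(f,f)}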